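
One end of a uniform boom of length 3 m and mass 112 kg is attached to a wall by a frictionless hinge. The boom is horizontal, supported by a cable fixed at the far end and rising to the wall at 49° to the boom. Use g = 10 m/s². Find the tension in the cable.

T ≈ 742 N

Take torques about the hinge: T sin 49° · 3 = 112×10×1.5 = 1680 N·m.
So T = 1680 / (0.7547 × 3) = 742.01 N.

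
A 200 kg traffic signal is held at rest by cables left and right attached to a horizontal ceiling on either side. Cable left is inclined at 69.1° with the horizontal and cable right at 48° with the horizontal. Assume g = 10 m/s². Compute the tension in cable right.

Weight W = 200 × 10 = 2000 N acts straight down.
Horizontal: T_left cos 69.1° = T_right cos 48°  →  T_left = 1.876 T_right.
Vertical: T_left sin 69.1° + T_right sin 48° = 2000.
Substituting the horizontal relation into the vertical equation gives 2.495 T_right = 2000, so T_right = 801.5 N.

T_right ≈ 801 N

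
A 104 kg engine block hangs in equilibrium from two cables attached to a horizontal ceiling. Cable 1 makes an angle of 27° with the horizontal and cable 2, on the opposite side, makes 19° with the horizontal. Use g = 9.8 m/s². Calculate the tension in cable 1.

Weight W = 104 × 9.8 = 1019 N acts straight down.
Horizontal: T_1 cos 27° = T_2 cos 19°  →  T_2 = 0.9423 T_1.
Vertical: T_1 sin 27° + T_2 sin 19° = 1019.
Substituting the horizontal relation into the vertical equation gives 0.7608 T_1 = 1019, so T_1 = 1340 N.

T_1 ≈ 1340 N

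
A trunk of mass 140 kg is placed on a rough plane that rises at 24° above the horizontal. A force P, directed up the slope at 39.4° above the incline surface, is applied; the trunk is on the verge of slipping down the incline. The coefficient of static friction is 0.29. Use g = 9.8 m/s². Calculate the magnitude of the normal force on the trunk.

On the verge of sliding down the incline, friction equals μN and acts up the slope.
Perpendicular: N + P sin 39.4° = W cos 24° = 1253 N.
Along incline: P cos 39.4° + μN = W sin 24° with W sin 24° = 558 N.
Solving the pair for P and N: P = 330.5 N, N = 1044 N (and f = μN = 302.6 N).

N ≈ 1040 N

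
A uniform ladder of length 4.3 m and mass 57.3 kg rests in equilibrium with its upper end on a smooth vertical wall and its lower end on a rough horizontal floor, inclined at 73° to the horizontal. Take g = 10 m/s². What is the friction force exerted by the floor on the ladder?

f ≈ 87.6 N

Torques about the foot: N_wall · 4.3 sin 73° = 57.3×10×2.15 cos 73° → N_wall = 87.592 N.
ΣF_x = 0: f_floor = N_wall = 87.592 N.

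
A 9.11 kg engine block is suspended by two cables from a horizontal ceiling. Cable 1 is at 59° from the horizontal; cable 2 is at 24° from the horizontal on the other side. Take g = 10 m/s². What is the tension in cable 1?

Weight W = 9.11 × 10 = 91.1 N acts straight down.
Horizontal: T_1 cos 59° = T_2 cos 24°  →  T_2 = 0.5638 T_1.
Vertical: T_1 sin 59° + T_2 sin 24° = 91.1.
Substituting the horizontal relation into the vertical equation gives 1.086 T_1 = 91.1, so T_1 = 83.85 N.

T_1 ≈ 83.8 N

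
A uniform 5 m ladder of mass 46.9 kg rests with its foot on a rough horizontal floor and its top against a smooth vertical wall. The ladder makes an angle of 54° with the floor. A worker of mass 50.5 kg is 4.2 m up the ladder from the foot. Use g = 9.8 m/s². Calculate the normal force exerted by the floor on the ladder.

ΣF_y = 0: N_floor = 46.9×9.8 + 50.5×9.8 = 954.52 N.

N_floor ≈ 955 N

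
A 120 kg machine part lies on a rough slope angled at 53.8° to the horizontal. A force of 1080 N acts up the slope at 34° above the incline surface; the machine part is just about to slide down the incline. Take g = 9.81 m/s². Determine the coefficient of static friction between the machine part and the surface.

μ ≈ 0.598

On the verge of sliding down the incline, friction is at its maximum μN and acts up the slope.
Perpendicular to incline: N = W cos 53.8° − P sin 34° = 695.3 − 603.9 = 91.33 N.
Along incline: P cos 34° + μN = W sin 53.8° → μ = (W sin 53.8° − P cos 34°) / N = 0.5977.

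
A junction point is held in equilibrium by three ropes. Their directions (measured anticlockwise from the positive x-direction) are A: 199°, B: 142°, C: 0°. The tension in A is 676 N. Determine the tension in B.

Resolve: ΣF_x = 676 cos 199° + T_B cos 142° + T_C cos 0° = 0.
        ΣF_y = 676 sin 199° + T_B sin 142° + T_C sin 0° = 0.
The known terms sum to (-639.2, -220.1) N, so -0.7880 T_B + 1.0000 T_C = 639.2 and 0.6157 T_B + 0.0000 T_C = 220.1.
Solving simultaneously: T_B = 357.5 N, T_C = 920.9 N.

T_B ≈ 357 N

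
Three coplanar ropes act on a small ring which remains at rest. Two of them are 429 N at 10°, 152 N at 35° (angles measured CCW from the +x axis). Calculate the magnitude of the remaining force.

Sum the known components: ΣF_x = 547 N, ΣF_y = 161.7 N.
For equilibrium the remaining force must supply (−ΣF_x, −ΣF_y) = (-547, -161.7) N.
Magnitude = √((-547)² + (-161.7)²) = 570.4 N; direction = atan2(-161.7, -547) = 196.5°.

F ≈ 570 N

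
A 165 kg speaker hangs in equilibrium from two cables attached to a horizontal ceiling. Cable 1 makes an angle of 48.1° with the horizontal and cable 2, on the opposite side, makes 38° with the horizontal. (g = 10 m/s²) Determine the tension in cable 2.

Weight W = 165 × 10 = 1650 N acts straight down.
Horizontal: T_1 cos 48.1° = T_2 cos 38°  →  T_1 = 1.18 T_2.
Vertical: T_1 sin 48.1° + T_2 sin 38° = 1650.
Substituting the horizontal relation into the vertical equation gives 1.494 T_2 = 1650, so T_2 = 1104 N.

T_2 ≈ 1100 N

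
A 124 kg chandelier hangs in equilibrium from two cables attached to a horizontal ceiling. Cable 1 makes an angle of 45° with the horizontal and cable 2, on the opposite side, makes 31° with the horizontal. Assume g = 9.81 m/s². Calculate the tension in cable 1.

T_1 ≈ 1070 N

Weight W = 124 × 9.81 = 1216 N acts straight down.
Horizontal: T_1 cos 45° = T_2 cos 31°  →  T_2 = 0.8249 T_1.
Vertical: T_1 sin 45° + T_2 sin 31° = 1216.
Substituting the horizontal relation into the vertical equation gives 1.132 T_1 = 1216, so T_1 = 1075 N.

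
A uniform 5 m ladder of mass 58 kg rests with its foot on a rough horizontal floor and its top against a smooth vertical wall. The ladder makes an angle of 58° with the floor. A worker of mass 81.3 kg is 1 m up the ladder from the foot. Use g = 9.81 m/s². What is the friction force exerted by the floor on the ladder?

f ≈ 277 N

Torques about the foot: N_wall · 5 sin 58° = 58×9.81×2.5 cos 58° + 81.3×9.81×1 cos 58° → N_wall = 277.44 N.
ΣF_x = 0: f_floor = N_wall = 277.44 N.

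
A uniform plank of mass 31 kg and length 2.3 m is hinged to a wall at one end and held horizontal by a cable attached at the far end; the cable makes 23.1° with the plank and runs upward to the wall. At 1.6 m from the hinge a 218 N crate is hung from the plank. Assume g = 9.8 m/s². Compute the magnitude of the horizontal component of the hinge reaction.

H_x ≈ 712 N

Take torques about the hinge: T sin 23.1° · 2.3 = 31×9.8×1.15 + 218×1.6 = 698.17 N·m.
So T = 698.17 / (0.3923 × 2.3) = 773.7 N.
ΣF_x = 0: H_x = T cos 23.1° = 711.67 N.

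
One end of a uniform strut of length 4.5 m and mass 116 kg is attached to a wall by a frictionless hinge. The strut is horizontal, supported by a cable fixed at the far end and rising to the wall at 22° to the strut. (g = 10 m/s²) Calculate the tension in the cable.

Take torques about the hinge: T sin 22° · 4.5 = 116×10×2.25 = 2610 N·m.
So T = 2610 / (0.3746 × 4.5) = 1548.3 N.

T ≈ 1550 N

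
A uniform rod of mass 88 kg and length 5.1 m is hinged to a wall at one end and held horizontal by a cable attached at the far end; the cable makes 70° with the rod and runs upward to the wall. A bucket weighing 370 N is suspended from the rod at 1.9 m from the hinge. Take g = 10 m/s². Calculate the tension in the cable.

T ≈ 615 N

Take torques about the hinge: T sin 70° · 5.1 = 88×10×2.55 + 370×1.9 = 2947 N·m.
So T = 2947 / (0.9397 × 5.1) = 614.93 N.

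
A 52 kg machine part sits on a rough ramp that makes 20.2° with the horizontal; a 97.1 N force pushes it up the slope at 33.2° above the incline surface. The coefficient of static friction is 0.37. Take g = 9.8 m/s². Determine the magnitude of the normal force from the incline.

N ≈ 425 N

Axes along / perpendicular to the incline. W sin 20.2° = 176 N down-slope; W cos 20.2° = 478.3 N into the surface.
Perpendicular: N = W cos 20.2° − P sin 33.2° = 478.3 − 53.17 = 425.1 N.
Along incline: P cos 33.2° + f = W sin 20.2° (friction acts up-slope) → f = 176 − 81.25 = 94.71 N.
|f| = 94.71 N ≤ μN = 157.3 N, so the machine part is indeed static.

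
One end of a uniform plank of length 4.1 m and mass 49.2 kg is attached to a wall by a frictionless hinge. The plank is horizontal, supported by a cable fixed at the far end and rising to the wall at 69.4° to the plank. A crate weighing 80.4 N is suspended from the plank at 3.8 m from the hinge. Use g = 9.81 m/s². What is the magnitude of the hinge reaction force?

|H| ≈ 274 N

Take torques about the hinge: T sin 69.4° · 4.1 = 49.2×9.81×2.05 + 80.4×3.8 = 1295 N·m.
So T = 1295 / (0.9361 × 4.1) = 337.42 N.
ΣF_x = 0: H_x = T cos 69.4° = 118.72 N.
ΣF_y = 0: H_y = (49.2×9.81 + 80.4) − T sin 69.4° = 563.05 − 315.84 = 247.21 N.
|H| = √(H_x² + H_y²) = √((118.72)² + (247.21)²) = 274.24 N.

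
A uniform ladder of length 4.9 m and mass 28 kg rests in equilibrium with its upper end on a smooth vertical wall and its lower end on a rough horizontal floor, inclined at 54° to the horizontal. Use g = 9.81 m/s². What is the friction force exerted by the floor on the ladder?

f ≈ 99.8 N

Torques about the foot: N_wall · 4.9 sin 54° = 28×9.81×2.45 cos 54° → N_wall = 99.783 N.
ΣF_x = 0: f_floor = N_wall = 99.783 N.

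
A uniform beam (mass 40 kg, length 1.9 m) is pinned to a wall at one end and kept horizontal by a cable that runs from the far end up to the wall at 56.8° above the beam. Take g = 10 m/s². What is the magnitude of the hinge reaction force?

Take torques about the hinge: T sin 56.8° · 1.9 = 40×10×0.95 = 380 N·m.
So T = 380 / (0.8368 × 1.9) = 239.02 N.
ΣF_x = 0: H_x = T cos 56.8° = 130.88 N.
ΣF_y = 0: H_y = (40×10) − T sin 56.8° = 400 − 200 = 200 N.
|H| = √(H_x² + H_y²) = √((130.88)² + (200)²) = 239.02 N.

|H| ≈ 239 N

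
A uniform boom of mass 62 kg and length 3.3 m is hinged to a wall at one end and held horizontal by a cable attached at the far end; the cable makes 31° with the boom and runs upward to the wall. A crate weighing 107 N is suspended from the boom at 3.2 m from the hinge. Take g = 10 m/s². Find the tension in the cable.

Take torques about the hinge: T sin 31° · 3.3 = 62×10×1.65 + 107×3.2 = 1365.4 N·m.
So T = 1365.4 / (0.5150 × 3.3) = 803.35 N.

T ≈ 803 N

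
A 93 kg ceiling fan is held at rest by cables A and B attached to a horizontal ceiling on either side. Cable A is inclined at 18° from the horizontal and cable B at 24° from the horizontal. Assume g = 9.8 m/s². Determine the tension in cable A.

T_A ≈ 1240 N

Weight W = 93 × 9.8 = 911.4 N acts straight down.
Horizontal: T_A cos 18° = T_B cos 24°  →  T_B = 1.041 T_A.
Vertical: T_A sin 18° + T_B sin 24° = 911.4.
Substituting the horizontal relation into the vertical equation gives 0.7325 T_A = 911.4, so T_A = 1244 N.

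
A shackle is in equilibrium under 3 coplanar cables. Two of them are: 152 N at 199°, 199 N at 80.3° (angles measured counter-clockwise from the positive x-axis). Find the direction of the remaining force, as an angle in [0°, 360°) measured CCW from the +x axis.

Sum the known components: ΣF_x = -110.2 N, ΣF_y = 146.7 N.
For equilibrium the remaining force must supply (−ΣF_x, −ΣF_y) = (110.2, -146.7) N.
Magnitude = √((110.2)² + (-146.7)²) = 183.4 N; direction = atan2(-146.7, 110.2) = 306.9°.

θ ≈ 307°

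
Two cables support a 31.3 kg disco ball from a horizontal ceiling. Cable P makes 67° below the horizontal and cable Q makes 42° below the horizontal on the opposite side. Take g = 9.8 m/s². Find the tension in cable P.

T_P ≈ 241 N

Weight W = 31.3 × 9.8 = 306.7 N acts straight down.
Horizontal: T_P cos 67° = T_Q cos 42°  →  T_Q = 0.5258 T_P.
Vertical: T_P sin 67° + T_Q sin 42° = 306.7.
Substituting the horizontal relation into the vertical equation gives 1.272 T_P = 306.7, so T_P = 241.1 N.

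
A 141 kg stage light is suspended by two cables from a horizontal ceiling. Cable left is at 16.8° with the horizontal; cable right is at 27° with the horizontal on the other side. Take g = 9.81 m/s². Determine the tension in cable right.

Weight W = 141 × 9.81 = 1383 N acts straight down.
Horizontal: T_left cos 16.8° = T_right cos 27°  →  T_left = 0.9307 T_right.
Vertical: T_left sin 16.8° + T_right sin 27° = 1383.
Substituting the horizontal relation into the vertical equation gives 0.723 T_right = 1383, so T_right = 1913 N.

T_right ≈ 1910 N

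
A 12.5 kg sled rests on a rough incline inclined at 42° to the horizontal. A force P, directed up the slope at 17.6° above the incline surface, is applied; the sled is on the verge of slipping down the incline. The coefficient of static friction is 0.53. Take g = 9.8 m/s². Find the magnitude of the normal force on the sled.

N ≈ 78.2 N

On the verge of sliding down the incline, friction equals μN and acts up the slope.
Perpendicular: N + P sin 17.6° = W cos 42° = 91.04 N.
Along incline: P cos 17.6° + μN = W sin 42° with W sin 42° = 81.97 N.
Solving the pair for P and N: P = 42.53 N, N = 78.18 N (and f = μN = 41.43 N).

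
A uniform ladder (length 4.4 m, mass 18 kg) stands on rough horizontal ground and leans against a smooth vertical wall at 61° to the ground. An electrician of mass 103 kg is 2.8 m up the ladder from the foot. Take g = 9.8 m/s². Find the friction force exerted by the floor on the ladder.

f ≈ 405 N

Torques about the foot: N_wall · 4.4 sin 61° = 18×9.8×2.2 cos 61° + 103×9.8×2.8 cos 61° → N_wall = 404.95 N.
ΣF_x = 0: f_floor = N_wall = 404.95 N.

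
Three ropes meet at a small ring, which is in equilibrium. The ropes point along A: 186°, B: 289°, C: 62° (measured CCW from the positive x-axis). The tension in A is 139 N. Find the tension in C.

Resolve: ΣF_x = 139 cos 186° + T_B cos 289° + T_C cos 62° = 0.
        ΣF_y = 139 sin 186° + T_B sin 289° + T_C sin 62° = 0.
The known terms sum to (-138.2, -14.53) N, so 0.3256 T_B + 0.4695 T_C = 138.2 and -0.9455 T_B + 0.8829 T_C = 14.53.
Solving simultaneously: T_B = 157.6 N, T_C = 185.2 N.

T_C ≈ 185 N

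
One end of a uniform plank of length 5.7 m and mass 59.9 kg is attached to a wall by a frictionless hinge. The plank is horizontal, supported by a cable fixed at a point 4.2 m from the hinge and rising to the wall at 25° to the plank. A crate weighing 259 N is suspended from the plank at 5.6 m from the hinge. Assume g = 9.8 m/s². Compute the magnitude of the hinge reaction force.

|H| ≈ 1600 N

Take torques about the hinge: T sin 25° · 4.2 = 59.9×9.8×2.85 + 259×5.6 = 3123.4 N·m.
So T = 3123.4 / (0.4226 × 4.2) = 1759.7 N.
ΣF_x = 0: H_x = T cos 25° = 1594.8 N.
ΣF_y = 0: H_y = (59.9×9.8 + 259) − T sin 25° = 846.02 − 743.67 = 102.35 N.
|H| = √(H_x² + H_y²) = √((1594.8)² + (102.35)²) = 1598.1 N.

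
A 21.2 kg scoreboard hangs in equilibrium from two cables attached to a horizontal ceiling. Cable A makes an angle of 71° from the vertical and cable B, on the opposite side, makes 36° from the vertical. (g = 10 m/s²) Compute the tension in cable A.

Angles from the horizontal: cable A is 90° − 71° = 19°, cable B is 90° − 36° = 54°.
Weight W = 21.2 × 10 = 212 N acts straight down.
Horizontal: T_A cos 19° = T_B cos 54°  →  T_B = 1.609 T_A.
Vertical: T_A sin 19° + T_B sin 54° = 212.
Substituting the horizontal relation into the vertical equation gives 1.627 T_A = 212, so T_A = 130.3 N.

T_A ≈ 130 N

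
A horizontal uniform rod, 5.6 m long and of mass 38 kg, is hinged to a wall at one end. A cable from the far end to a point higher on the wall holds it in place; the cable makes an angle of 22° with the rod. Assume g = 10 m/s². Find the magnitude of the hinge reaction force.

|H| ≈ 507 N

Take torques about the hinge: T sin 22° · 5.6 = 38×10×2.8 = 1064 N·m.
So T = 1064 / (0.3746 × 5.6) = 507.2 N.
ΣF_x = 0: H_x = T cos 22° = 470.27 N.
ΣF_y = 0: H_y = (38×10) − T sin 22° = 380 − 190 = 190 N.
|H| = √(H_x² + H_y²) = √((470.27)² + (190)²) = 507.2 N.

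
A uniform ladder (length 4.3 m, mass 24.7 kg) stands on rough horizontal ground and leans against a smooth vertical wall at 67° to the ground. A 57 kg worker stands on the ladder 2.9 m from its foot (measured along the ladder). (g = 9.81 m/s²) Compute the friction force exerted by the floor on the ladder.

Torques about the foot: N_wall · 4.3 sin 67° = 24.7×9.81×2.15 cos 67° + 57×9.81×2.9 cos 67° → N_wall = 211.5 N.
ΣF_x = 0: f_floor = N_wall = 211.5 N.

f ≈ 212 N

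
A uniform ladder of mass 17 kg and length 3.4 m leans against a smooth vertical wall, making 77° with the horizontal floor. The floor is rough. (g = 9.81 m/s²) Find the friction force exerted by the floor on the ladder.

f ≈ 19.3 N

Torques about the foot: N_wall · 3.4 sin 77° = 17×9.81×1.7 cos 77° → N_wall = 19.251 N.
ΣF_x = 0: f_floor = N_wall = 19.251 N.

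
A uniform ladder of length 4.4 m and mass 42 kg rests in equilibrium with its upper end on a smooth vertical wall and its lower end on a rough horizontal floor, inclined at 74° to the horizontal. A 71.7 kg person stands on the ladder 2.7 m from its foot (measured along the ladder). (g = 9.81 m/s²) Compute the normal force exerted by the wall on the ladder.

Torques about the foot: N_wall · 4.4 sin 74° = 42×9.81×2.2 cos 74° + 71.7×9.81×2.7 cos 74° → N_wall = 182.84 N.

N_wall ≈ 183 N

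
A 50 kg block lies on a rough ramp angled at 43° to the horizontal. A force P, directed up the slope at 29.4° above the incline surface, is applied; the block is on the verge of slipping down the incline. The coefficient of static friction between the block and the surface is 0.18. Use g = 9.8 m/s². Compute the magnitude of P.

P ≈ 344 N

On the verge of sliding down the incline, friction equals μN and acts up the slope.
Perpendicular: N + P sin 29.4° = W cos 43° = 358.4 N.
Along incline: P cos 29.4° + μN = W sin 43° with W sin 43° = 334.2 N.
Solving the pair for P and N: P = 344.5 N, N = 189.3 N (and f = μN = 34.07 N).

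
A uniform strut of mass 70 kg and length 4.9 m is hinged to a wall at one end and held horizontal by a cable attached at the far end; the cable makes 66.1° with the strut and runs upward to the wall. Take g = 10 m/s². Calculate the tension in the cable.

Take torques about the hinge: T sin 66.1° · 4.9 = 70×10×2.45 = 1715 N·m.
So T = 1715 / (0.9143 × 4.9) = 382.83 N.

T ≈ 383 N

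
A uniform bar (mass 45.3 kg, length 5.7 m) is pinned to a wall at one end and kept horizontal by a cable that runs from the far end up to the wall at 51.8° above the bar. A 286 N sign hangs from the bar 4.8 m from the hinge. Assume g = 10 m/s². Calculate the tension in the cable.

Take torques about the hinge: T sin 51.8° · 5.7 = 45.3×10×2.85 + 286×4.8 = 2663.8 N·m.
So T = 2663.8 / (0.7859 × 5.7) = 594.69 N.

T ≈ 595 N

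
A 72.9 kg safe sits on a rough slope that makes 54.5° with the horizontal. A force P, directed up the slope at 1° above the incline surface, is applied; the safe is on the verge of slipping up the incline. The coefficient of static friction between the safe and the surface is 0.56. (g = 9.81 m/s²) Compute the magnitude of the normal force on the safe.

On the verge of sliding up the incline, friction equals μN and acts down the slope.
Perpendicular: N + P sin 1° = W cos 54.5° = 415.3 N.
Along incline: P cos 1° = W sin 54.5° + μN  with W sin 54.5° = 582.2 N.
Solving the pair for P and N: P = 807 N, N = 401.2 N (and f = μN = 224.7 N).

N ≈ 401 N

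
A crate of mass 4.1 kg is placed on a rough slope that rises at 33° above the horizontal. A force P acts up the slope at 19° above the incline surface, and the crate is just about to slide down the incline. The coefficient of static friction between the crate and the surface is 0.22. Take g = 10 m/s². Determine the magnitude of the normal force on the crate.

N ≈ 28.9 N

On the verge of sliding down the incline, friction equals μN and acts up the slope.
Perpendicular: N + P sin 19° = W cos 33° = 34.39 N.
Along incline: P cos 19° + μN = W sin 33° with W sin 33° = 22.33 N.
Solving the pair for P and N: P = 16.9 N, N = 28.88 N (and f = μN = 6.355 N).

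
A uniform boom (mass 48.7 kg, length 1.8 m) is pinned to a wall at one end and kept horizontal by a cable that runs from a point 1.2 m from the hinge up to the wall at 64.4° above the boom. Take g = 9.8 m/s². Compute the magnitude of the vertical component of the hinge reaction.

Take torques about the hinge: T sin 64.4° · 1.2 = 48.7×9.8×0.9 = 429.53 N·m.
So T = 429.53 / (0.9018 × 1.2) = 396.91 N.
ΣF_y = 0: H_y = (48.7×9.8) − T sin 64.4° = 477.26 − 357.95 = 119.31 N.

|H_y| ≈ 119 N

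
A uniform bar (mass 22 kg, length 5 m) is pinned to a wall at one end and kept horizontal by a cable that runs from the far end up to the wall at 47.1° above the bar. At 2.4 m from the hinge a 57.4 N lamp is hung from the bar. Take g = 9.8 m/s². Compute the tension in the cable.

Take torques about the hinge: T sin 47.1° · 5 = 22×9.8×2.5 + 57.4×2.4 = 676.76 N·m.
So T = 676.76 / (0.7325 × 5) = 184.77 N.

T ≈ 185 N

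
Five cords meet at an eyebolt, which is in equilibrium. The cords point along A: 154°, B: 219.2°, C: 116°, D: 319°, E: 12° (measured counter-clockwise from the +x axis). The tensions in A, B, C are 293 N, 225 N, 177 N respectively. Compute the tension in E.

T_E ≈ 286 N

Resolve: ΣF_x = 293 cos 154° + 225 cos 219.2° + 177 cos 116° + T_D cos 319° + T_E cos 12° = 0.
        ΣF_y = 293 sin 154° + 225 sin 219.2° + 177 sin 116° + T_D sin 319° + T_E sin 12° = 0.
The known terms sum to (-515.3, 145.3) N, so 0.7547 T_D + 0.9781 T_E = 515.3 and -0.6561 T_D + 0.2079 T_E = -145.3.
Solving simultaneously: T_D = 312.1 N, T_E = 286 N.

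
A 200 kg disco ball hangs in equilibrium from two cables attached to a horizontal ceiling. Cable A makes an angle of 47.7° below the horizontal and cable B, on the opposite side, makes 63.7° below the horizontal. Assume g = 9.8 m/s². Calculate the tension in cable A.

T_A ≈ 933 N

Weight W = 200 × 9.8 = 1960 N acts straight down.
Horizontal: T_A cos 47.7° = T_B cos 63.7°  →  T_B = 1.519 T_A.
Vertical: T_A sin 47.7° + T_B sin 63.7° = 1960.
Substituting the horizontal relation into the vertical equation gives 2.101 T_A = 1960, so T_A = 932.7 N.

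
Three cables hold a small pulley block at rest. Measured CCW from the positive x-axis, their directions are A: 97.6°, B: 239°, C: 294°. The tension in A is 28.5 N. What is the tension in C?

Resolve: ΣF_x = 28.5 cos 97.6° + T_B cos 239° + T_C cos 294° = 0.
        ΣF_y = 28.5 sin 97.6° + T_B sin 239° + T_C sin 294° = 0.
The known terms sum to (-3.769, 28.25) N, so -0.5150 T_B + 0.4067 T_C = 3.769 and -0.8572 T_B − 0.9135 T_C = -28.25.
Solving simultaneously: T_B = 9.823 N, T_C = 21.71 N.

T_C ≈ 21.7 N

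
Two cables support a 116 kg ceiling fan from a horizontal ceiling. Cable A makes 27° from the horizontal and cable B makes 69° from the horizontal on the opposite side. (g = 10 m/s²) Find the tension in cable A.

Weight W = 116 × 10 = 1160 N acts straight down.
Horizontal: T_A cos 27° = T_B cos 69°  →  T_B = 2.486 T_A.
Vertical: T_A sin 27° + T_B sin 69° = 1160.
Substituting the horizontal relation into the vertical equation gives 2.775 T_A = 1160, so T_A = 418 N.

T_A ≈ 418 N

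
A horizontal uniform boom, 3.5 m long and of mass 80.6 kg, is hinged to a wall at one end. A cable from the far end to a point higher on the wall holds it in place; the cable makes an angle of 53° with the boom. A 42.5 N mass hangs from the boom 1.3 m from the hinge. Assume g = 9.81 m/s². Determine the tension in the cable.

Take torques about the hinge: T sin 53° · 3.5 = 80.6×9.81×1.75 + 42.5×1.3 = 1439 N·m.
So T = 1439 / (0.7986 × 3.5) = 514.79 N.

T ≈ 515 N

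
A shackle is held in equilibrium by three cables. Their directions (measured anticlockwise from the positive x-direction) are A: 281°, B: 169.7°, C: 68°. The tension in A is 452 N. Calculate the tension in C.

T_C ≈ 430 N

Resolve: ΣF_x = 452 cos 281° + T_B cos 169.7° + T_C cos 68° = 0.
        ΣF_y = 452 sin 281° + T_B sin 169.7° + T_C sin 68° = 0.
The known terms sum to (86.25, -443.7) N, so -0.9839 T_B + 0.3746 T_C = -86.25 and 0.1788 T_B + 0.9272 T_C = 443.7.
Solving simultaneously: T_B = 251.4 N, T_C = 430.1 N.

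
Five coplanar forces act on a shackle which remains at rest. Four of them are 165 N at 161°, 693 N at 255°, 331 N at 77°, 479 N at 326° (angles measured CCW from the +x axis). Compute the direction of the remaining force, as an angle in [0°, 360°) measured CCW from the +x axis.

θ ≈ 104°

Sum the known components: ΣF_x = 136.2 N, ΣF_y = -561 N.
For equilibrium the remaining force must supply (−ΣF_x, −ΣF_y) = (-136.2, 561) N.
Magnitude = √((-136.2)² + (561)²) = 577.3 N; direction = atan2(561, -136.2) = 103.6°.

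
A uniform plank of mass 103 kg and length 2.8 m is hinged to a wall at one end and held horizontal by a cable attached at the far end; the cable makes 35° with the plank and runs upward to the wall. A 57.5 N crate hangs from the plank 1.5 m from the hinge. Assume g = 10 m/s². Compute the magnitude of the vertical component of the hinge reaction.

Take torques about the hinge: T sin 35° · 2.8 = 103×10×1.4 + 57.5×1.5 = 1528.2 N·m.
So T = 1528.2 / (0.5736 × 2.8) = 951.58 N.
ΣF_y = 0: H_y = (103×10 + 57.5) − T sin 35° = 1087.5 − 545.8 = 541.7 N.

|H_y| ≈ 542 N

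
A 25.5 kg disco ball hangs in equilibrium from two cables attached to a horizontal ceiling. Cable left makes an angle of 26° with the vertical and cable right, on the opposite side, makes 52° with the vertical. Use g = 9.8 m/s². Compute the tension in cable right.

Angles from the horizontal: cable left is 90° − 26° = 64°, cable right is 90° − 52° = 38°.
Weight W = 25.5 × 9.8 = 249.9 N acts straight down.
Horizontal: T_left cos 64° = T_right cos 38°  →  T_left = 1.798 T_right.
Vertical: T_left sin 64° + T_right sin 38° = 249.9.
Substituting the horizontal relation into the vertical equation gives 2.231 T_right = 249.9, so T_right = 112 N.

T_right ≈ 112 N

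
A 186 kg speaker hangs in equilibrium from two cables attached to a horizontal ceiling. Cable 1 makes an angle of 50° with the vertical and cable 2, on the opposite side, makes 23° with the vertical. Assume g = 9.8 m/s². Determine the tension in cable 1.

Angles from the horizontal: cable 1 is 90° − 50° = 40°, cable 2 is 90° − 23° = 67°.
Weight W = 186 × 9.8 = 1823 N acts straight down.
Horizontal: T_1 cos 40° = T_2 cos 67°  →  T_2 = 1.961 T_1.
Vertical: T_1 sin 40° + T_2 sin 67° = 1823.
Substituting the horizontal relation into the vertical equation gives 2.447 T_1 = 1823, so T_1 = 744.8 N.

T_1 ≈ 745 N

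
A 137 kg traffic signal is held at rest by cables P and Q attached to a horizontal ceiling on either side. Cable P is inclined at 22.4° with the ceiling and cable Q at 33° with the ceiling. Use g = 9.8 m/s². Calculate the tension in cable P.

Weight W = 137 × 9.8 = 1343 N acts straight down.
Horizontal: T_P cos 22.4° = T_Q cos 33°  →  T_Q = 1.102 T_P.
Vertical: T_P sin 22.4° + T_Q sin 33° = 1343.
Substituting the horizontal relation into the vertical equation gives 0.9815 T_P = 1343, so T_P = 1368 N.

T_P ≈ 1370 N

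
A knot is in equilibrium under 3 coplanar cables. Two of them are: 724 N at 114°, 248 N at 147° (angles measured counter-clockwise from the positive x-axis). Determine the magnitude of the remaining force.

F ≈ 942 N

Sum the known components: ΣF_x = -502.5 N, ΣF_y = 796.5 N.
For equilibrium the remaining force must supply (−ΣF_x, −ΣF_y) = (502.5, -796.5) N.
Magnitude = √((502.5)² + (-796.5)²) = 941.7 N; direction = atan2(-796.5, 502.5) = 302.2°.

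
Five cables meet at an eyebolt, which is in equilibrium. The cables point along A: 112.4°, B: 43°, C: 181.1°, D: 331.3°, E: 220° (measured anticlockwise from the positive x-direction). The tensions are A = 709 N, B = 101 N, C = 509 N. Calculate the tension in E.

T_E ≈ 309 N

Resolve: ΣF_x = 709 cos 112.4° + 101 cos 43° + 509 cos 181.1° + T_D cos 331.3° + T_E cos 220° = 0.
        ΣF_y = 709 sin 112.4° + 101 sin 43° + 509 sin 181.1° + T_D sin 331.3° + T_E sin 220° = 0.
The known terms sum to (-705.2, 714.6) N, so 0.8771 T_D − 0.7660 T_E = 705.2 and -0.4802 T_D − 0.6428 T_E = -714.6.
Solving simultaneously: T_D = 1074 N, T_E = 309.3 N.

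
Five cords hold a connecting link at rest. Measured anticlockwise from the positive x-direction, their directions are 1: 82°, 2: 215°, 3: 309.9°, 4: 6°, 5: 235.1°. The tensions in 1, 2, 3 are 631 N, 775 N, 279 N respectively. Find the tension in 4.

Resolve: ΣF_x = 631 cos 82° + 775 cos 215° + 279 cos 309.9° + T_4 cos 6° + T_5 cos 235.1° = 0.
        ΣF_y = 631 sin 82° + 775 sin 215° + 279 sin 309.9° + T_4 sin 6° + T_5 sin 235.1° = 0.
The known terms sum to (-368.1, -33.7) N, so 0.9945 T_4 − 0.5721 T_5 = 368.1 and 0.1045 T_4 − 0.8202 T_5 = 33.7.
Solving simultaneously: T_4 = 373.9 N, T_5 = 6.556 N.

T_4 ≈ 374 N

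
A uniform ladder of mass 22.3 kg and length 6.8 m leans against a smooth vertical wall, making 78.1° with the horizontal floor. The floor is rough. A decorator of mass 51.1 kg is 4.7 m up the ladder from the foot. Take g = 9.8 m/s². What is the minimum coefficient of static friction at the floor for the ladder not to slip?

ΣF_y = 0: N_floor = 22.3×9.8 + 51.1×9.8 = 719.32 N.
Torques about the foot: N_wall · 6.8 sin 78.1° = 22.3×9.8×3.4 cos 78.1° + 51.1×9.8×4.7 cos 78.1° → N_wall = 95.967 N.
ΣF_x = 0: f_floor = N_wall = 95.967 N.
μ_min = f_floor / N_floor = 95.967 / 719.32 = 0.1334.

μ_min ≈ 0.133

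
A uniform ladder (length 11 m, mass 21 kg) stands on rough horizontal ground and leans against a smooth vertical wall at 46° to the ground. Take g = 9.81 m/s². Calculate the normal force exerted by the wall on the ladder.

Torques about the foot: N_wall · 11 sin 46° = 21×9.81×5.5 cos 46° → N_wall = 99.471 N.

N_wall ≈ 99.5 N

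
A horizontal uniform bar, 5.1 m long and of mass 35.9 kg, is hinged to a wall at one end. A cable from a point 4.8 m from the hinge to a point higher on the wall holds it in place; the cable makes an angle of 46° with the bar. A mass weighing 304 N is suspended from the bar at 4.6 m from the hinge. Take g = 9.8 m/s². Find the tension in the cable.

T ≈ 665 N

Take torques about the hinge: T sin 46° · 4.8 = 35.9×9.8×2.55 + 304×4.6 = 2295.5 N·m.
So T = 2295.5 / (0.7193 × 4.8) = 664.83 N.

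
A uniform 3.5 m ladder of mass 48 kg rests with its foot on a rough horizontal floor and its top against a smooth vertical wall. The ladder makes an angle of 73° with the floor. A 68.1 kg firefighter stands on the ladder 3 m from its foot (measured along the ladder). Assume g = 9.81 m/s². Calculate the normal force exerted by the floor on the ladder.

N_floor ≈ 1140 N

ΣF_y = 0: N_floor = 48×9.81 + 68.1×9.81 = 1138.9 N.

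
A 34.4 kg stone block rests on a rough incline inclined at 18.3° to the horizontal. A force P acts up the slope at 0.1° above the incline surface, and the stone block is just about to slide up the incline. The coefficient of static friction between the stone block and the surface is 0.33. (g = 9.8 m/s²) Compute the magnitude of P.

On the verge of sliding up the incline, friction equals μN and acts down the slope.
Perpendicular: N + P sin 0.1° = W cos 18.3° = 320.1 N.
Along incline: P cos 0.1° = W sin 18.3° + μN  with W sin 18.3° = 105.9 N.
Solving the pair for P and N: P = 211.4 N, N = 319.7 N (and f = μN = 105.5 N).

P ≈ 211 N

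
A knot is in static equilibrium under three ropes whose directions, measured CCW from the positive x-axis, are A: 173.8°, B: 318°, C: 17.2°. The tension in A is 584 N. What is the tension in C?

Resolve: ΣF_x = 584 cos 173.8° + T_B cos 318° + T_C cos 17.2° = 0.
        ΣF_y = 584 sin 173.8° + T_B sin 318° + T_C sin 17.2° = 0.
The known terms sum to (-580.6, 63.07) N, so 0.7431 T_B + 0.9553 T_C = 580.6 and -0.6691 T_B + 0.2957 T_C = -63.07.
Solving simultaneously: T_B = 270 N, T_C = 397.7 N.

T_C ≈ 398 N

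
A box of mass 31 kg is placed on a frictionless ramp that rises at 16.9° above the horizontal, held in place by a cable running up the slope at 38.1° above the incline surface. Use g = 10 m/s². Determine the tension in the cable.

T ≈ 115 N

Take axes along and perpendicular to the incline. Weight components: W sin 16.9° = 90.12 N down-slope, W cos 16.9° = 296.6 N into the surface.
Along incline: T cos 38.1° = W sin 16.9° → T = 114.5 N.
Perpendicular: N = W cos 16.9° − T sin 38.1° = 226 N.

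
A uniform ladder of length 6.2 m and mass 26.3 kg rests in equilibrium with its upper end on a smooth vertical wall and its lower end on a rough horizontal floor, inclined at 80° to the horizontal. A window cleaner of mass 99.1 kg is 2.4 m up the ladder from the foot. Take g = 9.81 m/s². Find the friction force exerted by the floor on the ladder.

f ≈ 89.1 N

Torques about the foot: N_wall · 6.2 sin 80° = 26.3×9.81×3.1 cos 80° + 99.1×9.81×2.4 cos 80° → N_wall = 89.103 N.
ΣF_x = 0: f_floor = N_wall = 89.103 N.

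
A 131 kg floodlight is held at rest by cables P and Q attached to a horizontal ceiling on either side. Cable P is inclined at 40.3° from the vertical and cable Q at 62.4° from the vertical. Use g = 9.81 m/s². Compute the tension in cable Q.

Angles from the horizontal: cable P is 90° − 40.3° = 49.7°, cable Q is 90° − 62.4° = 27.6°.
Weight W = 131 × 9.81 = 1285 N acts straight down.
Horizontal: T_P cos 49.7° = T_Q cos 27.6°  →  T_P = 1.37 T_Q.
Vertical: T_P sin 49.7° + T_Q sin 27.6° = 1285.
Substituting the horizontal relation into the vertical equation gives 1.508 T_Q = 1285, so T_Q = 852 N.

T_Q ≈ 852 N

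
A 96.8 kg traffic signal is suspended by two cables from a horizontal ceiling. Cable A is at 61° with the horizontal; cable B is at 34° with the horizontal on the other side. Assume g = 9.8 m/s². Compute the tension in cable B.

T_B ≈ 462 N

Weight W = 96.8 × 9.8 = 948.6 N acts straight down.
Horizontal: T_A cos 61° = T_B cos 34°  →  T_A = 1.71 T_B.
Vertical: T_A sin 61° + T_B sin 34° = 948.6.
Substituting the horizontal relation into the vertical equation gives 2.055 T_B = 948.6, so T_B = 461.7 N.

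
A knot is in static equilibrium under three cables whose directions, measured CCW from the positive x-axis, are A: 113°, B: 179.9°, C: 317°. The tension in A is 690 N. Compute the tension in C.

T_C ≈ 932 N

Resolve: ΣF_x = 690 cos 113° + T_B cos 179.9° + T_C cos 317° = 0.
        ΣF_y = 690 sin 113° + T_B sin 179.9° + T_C sin 317° = 0.
The known terms sum to (-269.6, 635.1) N, so -1.0000 T_B + 0.7314 T_C = 269.6 and 0.0017 T_B − 0.6820 T_C = -635.1.
Solving simultaneously: T_B = 412.3 N, T_C = 932.4 N.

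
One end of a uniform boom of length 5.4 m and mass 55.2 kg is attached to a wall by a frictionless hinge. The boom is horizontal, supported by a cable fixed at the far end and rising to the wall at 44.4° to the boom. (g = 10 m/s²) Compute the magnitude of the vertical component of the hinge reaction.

|H_y| ≈ 276 N

Take torques about the hinge: T sin 44.4° · 5.4 = 55.2×10×2.7 = 1490.4 N·m.
So T = 1490.4 / (0.6997 × 5.4) = 394.48 N.
ΣF_y = 0: H_y = (55.2×10) − T sin 44.4° = 552 − 276 = 276 N.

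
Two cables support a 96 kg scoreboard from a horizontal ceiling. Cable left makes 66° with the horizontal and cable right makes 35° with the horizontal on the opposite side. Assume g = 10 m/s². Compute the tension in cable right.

Weight W = 96 × 10 = 960 N acts straight down.
Horizontal: T_left cos 66° = T_right cos 35°  →  T_left = 2.014 T_right.
Vertical: T_left sin 66° + T_right sin 35° = 960.
Substituting the horizontal relation into the vertical equation gives 2.413 T_right = 960, so T_right = 397.8 N.

T_right ≈ 398 N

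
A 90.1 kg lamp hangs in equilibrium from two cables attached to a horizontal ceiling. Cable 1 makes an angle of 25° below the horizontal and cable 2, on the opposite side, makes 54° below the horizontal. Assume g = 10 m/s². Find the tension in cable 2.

Weight W = 90.1 × 10 = 901 N acts straight down.
Horizontal: T_1 cos 25° = T_2 cos 54°  →  T_1 = 0.6485 T_2.
Vertical: T_1 sin 25° + T_2 sin 54° = 901.
Substituting the horizontal relation into the vertical equation gives 1.083 T_2 = 901, so T_2 = 831.9 N.

T_2 ≈ 832 N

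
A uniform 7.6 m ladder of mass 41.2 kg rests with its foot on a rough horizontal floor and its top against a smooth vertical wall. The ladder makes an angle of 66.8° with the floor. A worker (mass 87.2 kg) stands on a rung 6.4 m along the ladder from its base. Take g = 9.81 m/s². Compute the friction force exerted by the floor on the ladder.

f ≈ 395 N

Torques about the foot: N_wall · 7.6 sin 66.8° = 41.2×9.81×3.8 cos 66.8° + 87.2×9.81×6.4 cos 66.8° → N_wall = 395.36 N.
ΣF_x = 0: f_floor = N_wall = 395.36 N.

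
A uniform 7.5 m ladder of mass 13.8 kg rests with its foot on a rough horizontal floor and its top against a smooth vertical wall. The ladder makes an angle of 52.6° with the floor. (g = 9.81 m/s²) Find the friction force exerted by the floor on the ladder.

Torques about the foot: N_wall · 7.5 sin 52.6° = 13.8×9.81×3.75 cos 52.6° → N_wall = 51.752 N.
ΣF_x = 0: f_floor = N_wall = 51.752 N.

f ≈ 51.8 N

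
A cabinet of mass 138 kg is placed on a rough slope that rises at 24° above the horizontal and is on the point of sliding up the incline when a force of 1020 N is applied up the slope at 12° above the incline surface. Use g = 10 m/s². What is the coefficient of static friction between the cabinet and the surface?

On the verge of sliding up the incline, friction is at its maximum μN and acts down the slope.
Perpendicular to incline: N = W cos 24° − P sin 12° = 1261 − 212.1 = 1049 N.
Along incline: P cos 12° − μN = W sin 24° → μ = −(W sin 24° − P cos 12°) / N = 0.4162.

μ ≈ 0.416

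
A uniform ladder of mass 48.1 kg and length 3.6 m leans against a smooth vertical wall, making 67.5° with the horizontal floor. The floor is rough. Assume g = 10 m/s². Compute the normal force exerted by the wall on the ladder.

Torques about the foot: N_wall · 3.6 sin 67.5° = 48.1×10×1.8 cos 67.5° → N_wall = 99.618 N.

N_wall ≈ 99.6 N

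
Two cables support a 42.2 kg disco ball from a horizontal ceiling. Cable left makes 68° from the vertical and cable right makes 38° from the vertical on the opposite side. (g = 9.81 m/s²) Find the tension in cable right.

T_right ≈ 399 N

Angles from the horizontal: cable left is 90° − 68° = 22°, cable right is 90° − 38° = 52°.
Weight W = 42.2 × 9.81 = 414 N acts straight down.
Horizontal: T_left cos 22° = T_right cos 52°  →  T_left = 0.664 T_right.
Vertical: T_left sin 22° + T_right sin 52° = 414.
Substituting the horizontal relation into the vertical equation gives 1.037 T_right = 414, so T_right = 399.3 N.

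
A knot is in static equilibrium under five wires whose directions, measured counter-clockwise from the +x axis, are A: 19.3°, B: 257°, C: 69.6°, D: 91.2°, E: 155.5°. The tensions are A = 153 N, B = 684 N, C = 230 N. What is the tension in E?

Resolve: ΣF_x = 153 cos 19.3° + 684 cos 257° + 230 cos 69.6° + T_D cos 91.2° + T_E cos 155.5° = 0.
        ΣF_y = 153 sin 19.3° + 684 sin 257° + 230 sin 69.6° + T_D sin 91.2° + T_E sin 155.5° = 0.
The known terms sum to (70.71, -400.3) N, so -0.0209 T_D − 0.9100 T_E = -70.71 and 0.9998 T_D + 0.4147 T_E = 400.3.
Solving simultaneously: T_D = 371.7 N, T_E = 69.15 N.

T_E ≈ 69.1 N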